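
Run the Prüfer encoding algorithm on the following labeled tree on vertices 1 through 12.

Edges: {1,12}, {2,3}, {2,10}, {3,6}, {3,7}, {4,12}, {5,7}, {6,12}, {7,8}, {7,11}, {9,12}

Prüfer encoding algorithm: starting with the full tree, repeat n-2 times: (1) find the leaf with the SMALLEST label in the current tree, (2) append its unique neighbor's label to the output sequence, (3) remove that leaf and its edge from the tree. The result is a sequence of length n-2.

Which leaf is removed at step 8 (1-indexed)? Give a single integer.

Step 1: current leaves = {1,4,5,8,9,10,11}. Remove leaf 1 (neighbor: 12).
Step 2: current leaves = {4,5,8,9,10,11}. Remove leaf 4 (neighbor: 12).
Step 3: current leaves = {5,8,9,10,11}. Remove leaf 5 (neighbor: 7).
Step 4: current leaves = {8,9,10,11}. Remove leaf 8 (neighbor: 7).
Step 5: current leaves = {9,10,11}. Remove leaf 9 (neighbor: 12).
Step 6: current leaves = {10,11,12}. Remove leaf 10 (neighbor: 2).
Step 7: current leaves = {2,11,12}. Remove leaf 2 (neighbor: 3).
Step 8: current leaves = {11,12}. Remove leaf 11 (neighbor: 7).

Answer: 11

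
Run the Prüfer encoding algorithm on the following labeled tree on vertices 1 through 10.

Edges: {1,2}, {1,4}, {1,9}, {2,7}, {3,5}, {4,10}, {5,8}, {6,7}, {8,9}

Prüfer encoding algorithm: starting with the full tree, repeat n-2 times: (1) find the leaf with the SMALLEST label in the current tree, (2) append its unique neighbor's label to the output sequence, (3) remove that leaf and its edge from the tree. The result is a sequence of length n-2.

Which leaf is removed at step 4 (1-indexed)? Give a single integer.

Step 1: current leaves = {3,6,10}. Remove leaf 3 (neighbor: 5).
Step 2: current leaves = {5,6,10}. Remove leaf 5 (neighbor: 8).
Step 3: current leaves = {6,8,10}. Remove leaf 6 (neighbor: 7).
Step 4: current leaves = {7,8,10}. Remove leaf 7 (neighbor: 2).

Answer: 7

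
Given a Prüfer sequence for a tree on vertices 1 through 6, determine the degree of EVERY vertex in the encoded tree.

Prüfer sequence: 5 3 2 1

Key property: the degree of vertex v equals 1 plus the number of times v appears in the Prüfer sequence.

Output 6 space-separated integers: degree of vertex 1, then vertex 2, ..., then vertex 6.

p_1 = 5: count[5] becomes 1
p_2 = 3: count[3] becomes 1
p_3 = 2: count[2] becomes 1
p_4 = 1: count[1] becomes 1
Degrees (1 + count): deg[1]=1+1=2, deg[2]=1+1=2, deg[3]=1+1=2, deg[4]=1+0=1, deg[5]=1+1=2, deg[6]=1+0=1

Answer: 2 2 2 1 2 1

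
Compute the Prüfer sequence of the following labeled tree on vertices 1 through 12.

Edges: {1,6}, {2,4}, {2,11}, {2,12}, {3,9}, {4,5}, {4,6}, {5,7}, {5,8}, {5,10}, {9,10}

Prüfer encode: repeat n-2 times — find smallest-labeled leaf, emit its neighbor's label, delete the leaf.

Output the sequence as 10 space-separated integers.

Answer: 6 9 4 5 5 10 5 4 2 2

Derivation:
Step 1: leaves = {1,3,7,8,11,12}. Remove smallest leaf 1, emit neighbor 6.
Step 2: leaves = {3,6,7,8,11,12}. Remove smallest leaf 3, emit neighbor 9.
Step 3: leaves = {6,7,8,9,11,12}. Remove smallest leaf 6, emit neighbor 4.
Step 4: leaves = {7,8,9,11,12}. Remove smallest leaf 7, emit neighbor 5.
Step 5: leaves = {8,9,11,12}. Remove smallest leaf 8, emit neighbor 5.
Step 6: leaves = {9,11,12}. Remove smallest leaf 9, emit neighbor 10.
Step 7: leaves = {10,11,12}. Remove smallest leaf 10, emit neighbor 5.
Step 8: leaves = {5,11,12}. Remove smallest leaf 5, emit neighbor 4.
Step 9: leaves = {4,11,12}. Remove smallest leaf 4, emit neighbor 2.
Step 10: leaves = {11,12}. Remove smallest leaf 11, emit neighbor 2.
Done: 2 vertices remain (2, 12). Sequence = [6 9 4 5 5 10 5 4 2 2]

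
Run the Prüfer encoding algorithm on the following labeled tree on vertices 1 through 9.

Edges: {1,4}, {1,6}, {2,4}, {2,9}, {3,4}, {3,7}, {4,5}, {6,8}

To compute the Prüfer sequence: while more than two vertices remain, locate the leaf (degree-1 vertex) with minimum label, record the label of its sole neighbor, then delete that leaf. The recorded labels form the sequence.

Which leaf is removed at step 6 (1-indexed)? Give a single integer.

Answer: 1

Derivation:
Step 1: current leaves = {5,7,8,9}. Remove leaf 5 (neighbor: 4).
Step 2: current leaves = {7,8,9}. Remove leaf 7 (neighbor: 3).
Step 3: current leaves = {3,8,9}. Remove leaf 3 (neighbor: 4).
Step 4: current leaves = {8,9}. Remove leaf 8 (neighbor: 6).
Step 5: current leaves = {6,9}. Remove leaf 6 (neighbor: 1).
Step 6: current leaves = {1,9}. Remove leaf 1 (neighbor: 4).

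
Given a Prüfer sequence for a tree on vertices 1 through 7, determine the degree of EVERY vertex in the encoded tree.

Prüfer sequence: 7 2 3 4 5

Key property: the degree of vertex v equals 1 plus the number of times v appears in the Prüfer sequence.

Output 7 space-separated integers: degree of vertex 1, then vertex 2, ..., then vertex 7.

Answer: 1 2 2 2 2 1 2

Derivation:
p_1 = 7: count[7] becomes 1
p_2 = 2: count[2] becomes 1
p_3 = 3: count[3] becomes 1
p_4 = 4: count[4] becomes 1
p_5 = 5: count[5] becomes 1
Degrees (1 + count): deg[1]=1+0=1, deg[2]=1+1=2, deg[3]=1+1=2, deg[4]=1+1=2, deg[5]=1+1=2, deg[6]=1+0=1, deg[7]=1+1=2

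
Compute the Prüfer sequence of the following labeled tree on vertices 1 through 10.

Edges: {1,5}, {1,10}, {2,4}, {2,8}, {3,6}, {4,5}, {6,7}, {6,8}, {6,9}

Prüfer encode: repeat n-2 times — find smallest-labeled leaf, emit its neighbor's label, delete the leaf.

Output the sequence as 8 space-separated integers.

Step 1: leaves = {3,7,9,10}. Remove smallest leaf 3, emit neighbor 6.
Step 2: leaves = {7,9,10}. Remove smallest leaf 7, emit neighbor 6.
Step 3: leaves = {9,10}. Remove smallest leaf 9, emit neighbor 6.
Step 4: leaves = {6,10}. Remove smallest leaf 6, emit neighbor 8.
Step 5: leaves = {8,10}. Remove smallest leaf 8, emit neighbor 2.
Step 6: leaves = {2,10}. Remove smallest leaf 2, emit neighbor 4.
Step 7: leaves = {4,10}. Remove smallest leaf 4, emit neighbor 5.
Step 8: leaves = {5,10}. Remove smallest leaf 5, emit neighbor 1.
Done: 2 vertices remain (1, 10). Sequence = [6 6 6 8 2 4 5 1]

Answer: 6 6 6 8 2 4 5 1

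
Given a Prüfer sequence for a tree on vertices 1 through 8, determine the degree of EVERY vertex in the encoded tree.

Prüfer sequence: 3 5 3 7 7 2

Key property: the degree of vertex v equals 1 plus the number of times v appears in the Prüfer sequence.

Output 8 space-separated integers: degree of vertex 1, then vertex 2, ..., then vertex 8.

p_1 = 3: count[3] becomes 1
p_2 = 5: count[5] becomes 1
p_3 = 3: count[3] becomes 2
p_4 = 7: count[7] becomes 1
p_5 = 7: count[7] becomes 2
p_6 = 2: count[2] becomes 1
Degrees (1 + count): deg[1]=1+0=1, deg[2]=1+1=2, deg[3]=1+2=3, deg[4]=1+0=1, deg[5]=1+1=2, deg[6]=1+0=1, deg[7]=1+2=3, deg[8]=1+0=1

Answer: 1 2 3 1 2 1 3 1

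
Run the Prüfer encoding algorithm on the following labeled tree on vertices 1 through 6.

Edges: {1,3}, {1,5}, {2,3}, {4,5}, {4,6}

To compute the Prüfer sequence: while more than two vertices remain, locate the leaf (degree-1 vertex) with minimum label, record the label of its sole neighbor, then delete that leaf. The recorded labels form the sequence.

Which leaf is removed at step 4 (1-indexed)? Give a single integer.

Answer: 5

Derivation:
Step 1: current leaves = {2,6}. Remove leaf 2 (neighbor: 3).
Step 2: current leaves = {3,6}. Remove leaf 3 (neighbor: 1).
Step 3: current leaves = {1,6}. Remove leaf 1 (neighbor: 5).
Step 4: current leaves = {5,6}. Remove leaf 5 (neighbor: 4).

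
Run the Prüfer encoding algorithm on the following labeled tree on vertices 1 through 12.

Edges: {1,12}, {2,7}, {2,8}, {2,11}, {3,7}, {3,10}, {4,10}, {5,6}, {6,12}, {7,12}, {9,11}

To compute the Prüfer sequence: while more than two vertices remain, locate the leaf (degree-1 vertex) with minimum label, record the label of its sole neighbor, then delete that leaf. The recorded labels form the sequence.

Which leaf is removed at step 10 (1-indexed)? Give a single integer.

Answer: 2

Derivation:
Step 1: current leaves = {1,4,5,8,9}. Remove leaf 1 (neighbor: 12).
Step 2: current leaves = {4,5,8,9}. Remove leaf 4 (neighbor: 10).
Step 3: current leaves = {5,8,9,10}. Remove leaf 5 (neighbor: 6).
Step 4: current leaves = {6,8,9,10}. Remove leaf 6 (neighbor: 12).
Step 5: current leaves = {8,9,10,12}. Remove leaf 8 (neighbor: 2).
Step 6: current leaves = {9,10,12}. Remove leaf 9 (neighbor: 11).
Step 7: current leaves = {10,11,12}. Remove leaf 10 (neighbor: 3).
Step 8: current leaves = {3,11,12}. Remove leaf 3 (neighbor: 7).
Step 9: current leaves = {11,12}. Remove leaf 11 (neighbor: 2).
Step 10: current leaves = {2,12}. Remove leaf 2 (neighbor: 7).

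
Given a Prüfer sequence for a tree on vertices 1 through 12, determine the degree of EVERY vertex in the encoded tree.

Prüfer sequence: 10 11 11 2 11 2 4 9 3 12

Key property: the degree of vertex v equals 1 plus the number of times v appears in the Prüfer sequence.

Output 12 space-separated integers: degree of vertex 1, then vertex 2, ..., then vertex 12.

Answer: 1 3 2 2 1 1 1 1 2 2 4 2

Derivation:
p_1 = 10: count[10] becomes 1
p_2 = 11: count[11] becomes 1
p_3 = 11: count[11] becomes 2
p_4 = 2: count[2] becomes 1
p_5 = 11: count[11] becomes 3
p_6 = 2: count[2] becomes 2
p_7 = 4: count[4] becomes 1
p_8 = 9: count[9] becomes 1
p_9 = 3: count[3] becomes 1
p_10 = 12: count[12] becomes 1
Degrees (1 + count): deg[1]=1+0=1, deg[2]=1+2=3, deg[3]=1+1=2, deg[4]=1+1=2, deg[5]=1+0=1, deg[6]=1+0=1, deg[7]=1+0=1, deg[8]=1+0=1, deg[9]=1+1=2, deg[10]=1+1=2, deg[11]=1+3=4, deg[12]=1+1=2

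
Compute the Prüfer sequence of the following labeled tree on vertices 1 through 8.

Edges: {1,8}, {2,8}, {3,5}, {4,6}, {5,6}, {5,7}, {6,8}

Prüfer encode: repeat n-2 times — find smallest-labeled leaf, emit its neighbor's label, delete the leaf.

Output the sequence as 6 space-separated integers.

Step 1: leaves = {1,2,3,4,7}. Remove smallest leaf 1, emit neighbor 8.
Step 2: leaves = {2,3,4,7}. Remove smallest leaf 2, emit neighbor 8.
Step 3: leaves = {3,4,7,8}. Remove smallest leaf 3, emit neighbor 5.
Step 4: leaves = {4,7,8}. Remove smallest leaf 4, emit neighbor 6.
Step 5: leaves = {7,8}. Remove smallest leaf 7, emit neighbor 5.
Step 6: leaves = {5,8}. Remove smallest leaf 5, emit neighbor 6.
Done: 2 vertices remain (6, 8). Sequence = [8 8 5 6 5 6]

Answer: 8 8 5 6 5 6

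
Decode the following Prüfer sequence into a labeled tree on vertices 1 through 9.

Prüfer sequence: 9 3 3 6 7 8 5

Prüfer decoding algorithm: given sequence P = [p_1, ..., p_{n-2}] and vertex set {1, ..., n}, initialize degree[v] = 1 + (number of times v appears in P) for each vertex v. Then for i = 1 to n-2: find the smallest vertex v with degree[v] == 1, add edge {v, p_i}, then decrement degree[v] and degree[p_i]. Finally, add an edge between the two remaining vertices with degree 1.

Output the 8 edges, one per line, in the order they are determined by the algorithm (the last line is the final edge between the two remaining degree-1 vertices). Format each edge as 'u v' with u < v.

Initial degrees: {1:1, 2:1, 3:3, 4:1, 5:2, 6:2, 7:2, 8:2, 9:2}
Step 1: smallest deg-1 vertex = 1, p_1 = 9. Add edge {1,9}. Now deg[1]=0, deg[9]=1.
Step 2: smallest deg-1 vertex = 2, p_2 = 3. Add edge {2,3}. Now deg[2]=0, deg[3]=2.
Step 3: smallest deg-1 vertex = 4, p_3 = 3. Add edge {3,4}. Now deg[4]=0, deg[3]=1.
Step 4: smallest deg-1 vertex = 3, p_4 = 6. Add edge {3,6}. Now deg[3]=0, deg[6]=1.
Step 5: smallest deg-1 vertex = 6, p_5 = 7. Add edge {6,7}. Now deg[6]=0, deg[7]=1.
Step 6: smallest deg-1 vertex = 7, p_6 = 8. Add edge {7,8}. Now deg[7]=0, deg[8]=1.
Step 7: smallest deg-1 vertex = 8, p_7 = 5. Add edge {5,8}. Now deg[8]=0, deg[5]=1.
Final: two remaining deg-1 vertices are 5, 9. Add edge {5,9}.

Answer: 1 9
2 3
3 4
3 6
6 7
7 8
5 8
5 9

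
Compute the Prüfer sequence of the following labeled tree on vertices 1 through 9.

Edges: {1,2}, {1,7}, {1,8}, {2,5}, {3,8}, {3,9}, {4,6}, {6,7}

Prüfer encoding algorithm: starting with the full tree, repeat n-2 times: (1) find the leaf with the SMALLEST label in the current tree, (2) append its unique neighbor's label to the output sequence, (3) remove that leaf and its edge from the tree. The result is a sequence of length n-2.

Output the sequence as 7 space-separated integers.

Step 1: leaves = {4,5,9}. Remove smallest leaf 4, emit neighbor 6.
Step 2: leaves = {5,6,9}. Remove smallest leaf 5, emit neighbor 2.
Step 3: leaves = {2,6,9}. Remove smallest leaf 2, emit neighbor 1.
Step 4: leaves = {6,9}. Remove smallest leaf 6, emit neighbor 7.
Step 5: leaves = {7,9}. Remove smallest leaf 7, emit neighbor 1.
Step 6: leaves = {1,9}. Remove smallest leaf 1, emit neighbor 8.
Step 7: leaves = {8,9}. Remove smallest leaf 8, emit neighbor 3.
Done: 2 vertices remain (3, 9). Sequence = [6 2 1 7 1 8 3]

Answer: 6 2 1 7 1 8 3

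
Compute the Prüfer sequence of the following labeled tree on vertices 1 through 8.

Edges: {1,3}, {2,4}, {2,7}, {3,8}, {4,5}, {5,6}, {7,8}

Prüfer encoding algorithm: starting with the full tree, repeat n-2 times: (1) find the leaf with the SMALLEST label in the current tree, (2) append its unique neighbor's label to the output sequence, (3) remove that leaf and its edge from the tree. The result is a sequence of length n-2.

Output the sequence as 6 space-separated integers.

Answer: 3 8 5 4 2 7

Derivation:
Step 1: leaves = {1,6}. Remove smallest leaf 1, emit neighbor 3.
Step 2: leaves = {3,6}. Remove smallest leaf 3, emit neighbor 8.
Step 3: leaves = {6,8}. Remove smallest leaf 6, emit neighbor 5.
Step 4: leaves = {5,8}. Remove smallest leaf 5, emit neighbor 4.
Step 5: leaves = {4,8}. Remove smallest leaf 4, emit neighbor 2.
Step 6: leaves = {2,8}. Remove smallest leaf 2, emit neighbor 7.
Done: 2 vertices remain (7, 8). Sequence = [3 8 5 4 2 7]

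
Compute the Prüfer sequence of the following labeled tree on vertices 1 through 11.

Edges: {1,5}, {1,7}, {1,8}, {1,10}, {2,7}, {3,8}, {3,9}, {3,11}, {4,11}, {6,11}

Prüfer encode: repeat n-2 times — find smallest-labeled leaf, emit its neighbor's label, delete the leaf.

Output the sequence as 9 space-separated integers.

Answer: 7 11 1 11 1 3 1 8 3

Derivation:
Step 1: leaves = {2,4,5,6,9,10}. Remove smallest leaf 2, emit neighbor 7.
Step 2: leaves = {4,5,6,7,9,10}. Remove smallest leaf 4, emit neighbor 11.
Step 3: leaves = {5,6,7,9,10}. Remove smallest leaf 5, emit neighbor 1.
Step 4: leaves = {6,7,9,10}. Remove smallest leaf 6, emit neighbor 11.
Step 5: leaves = {7,9,10,11}. Remove smallest leaf 7, emit neighbor 1.
Step 6: leaves = {9,10,11}. Remove smallest leaf 9, emit neighbor 3.
Step 7: leaves = {10,11}. Remove smallest leaf 10, emit neighbor 1.
Step 8: leaves = {1,11}. Remove smallest leaf 1, emit neighbor 8.
Step 9: leaves = {8,11}. Remove smallest leaf 8, emit neighbor 3.
Done: 2 vertices remain (3, 11). Sequence = [7 11 1 11 1 3 1 8 3]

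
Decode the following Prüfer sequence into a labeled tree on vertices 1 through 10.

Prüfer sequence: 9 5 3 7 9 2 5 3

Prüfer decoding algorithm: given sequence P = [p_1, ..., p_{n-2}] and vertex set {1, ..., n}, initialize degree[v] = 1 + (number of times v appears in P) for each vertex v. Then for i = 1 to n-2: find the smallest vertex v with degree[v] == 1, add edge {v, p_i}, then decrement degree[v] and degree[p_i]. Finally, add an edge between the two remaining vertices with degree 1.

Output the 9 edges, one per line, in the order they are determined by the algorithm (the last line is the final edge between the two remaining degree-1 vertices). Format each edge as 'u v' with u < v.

Answer: 1 9
4 5
3 6
7 8
7 9
2 9
2 5
3 5
3 10

Derivation:
Initial degrees: {1:1, 2:2, 3:3, 4:1, 5:3, 6:1, 7:2, 8:1, 9:3, 10:1}
Step 1: smallest deg-1 vertex = 1, p_1 = 9. Add edge {1,9}. Now deg[1]=0, deg[9]=2.
Step 2: smallest deg-1 vertex = 4, p_2 = 5. Add edge {4,5}. Now deg[4]=0, deg[5]=2.
Step 3: smallest deg-1 vertex = 6, p_3 = 3. Add edge {3,6}. Now deg[6]=0, deg[3]=2.
Step 4: smallest deg-1 vertex = 8, p_4 = 7. Add edge {7,8}. Now deg[8]=0, deg[7]=1.
Step 5: smallest deg-1 vertex = 7, p_5 = 9. Add edge {7,9}. Now deg[7]=0, deg[9]=1.
Step 6: smallest deg-1 vertex = 9, p_6 = 2. Add edge {2,9}. Now deg[9]=0, deg[2]=1.
Step 7: smallest deg-1 vertex = 2, p_7 = 5. Add edge {2,5}. Now deg[2]=0, deg[5]=1.
Step 8: smallest deg-1 vertex = 5, p_8 = 3. Add edge {3,5}. Now deg[5]=0, deg[3]=1.
Final: two remaining deg-1 vertices are 3, 10. Add edge {3,10}.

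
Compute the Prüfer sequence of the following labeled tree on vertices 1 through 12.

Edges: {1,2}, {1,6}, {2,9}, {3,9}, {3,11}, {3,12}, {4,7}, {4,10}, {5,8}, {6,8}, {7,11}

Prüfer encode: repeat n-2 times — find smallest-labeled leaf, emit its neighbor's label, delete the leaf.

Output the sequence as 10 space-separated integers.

Answer: 8 6 1 2 9 3 4 7 11 3

Derivation:
Step 1: leaves = {5,10,12}. Remove smallest leaf 5, emit neighbor 8.
Step 2: leaves = {8,10,12}. Remove smallest leaf 8, emit neighbor 6.
Step 3: leaves = {6,10,12}. Remove smallest leaf 6, emit neighbor 1.
Step 4: leaves = {1,10,12}. Remove smallest leaf 1, emit neighbor 2.
Step 5: leaves = {2,10,12}. Remove smallest leaf 2, emit neighbor 9.
Step 6: leaves = {9,10,12}. Remove smallest leaf 9, emit neighbor 3.
Step 7: leaves = {10,12}. Remove smallest leaf 10, emit neighbor 4.
Step 8: leaves = {4,12}. Remove smallest leaf 4, emit neighbor 7.
Step 9: leaves = {7,12}. Remove smallest leaf 7, emit neighbor 11.
Step 10: leaves = {11,12}. Remove smallest leaf 11, emit neighbor 3.
Done: 2 vertices remain (3, 12). Sequence = [8 6 1 2 9 3 4 7 11 3]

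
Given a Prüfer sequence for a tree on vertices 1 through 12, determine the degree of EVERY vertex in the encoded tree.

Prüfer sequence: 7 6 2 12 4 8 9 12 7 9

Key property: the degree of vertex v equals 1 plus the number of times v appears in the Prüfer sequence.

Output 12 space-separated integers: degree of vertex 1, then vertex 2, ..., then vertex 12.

p_1 = 7: count[7] becomes 1
p_2 = 6: count[6] becomes 1
p_3 = 2: count[2] becomes 1
p_4 = 12: count[12] becomes 1
p_5 = 4: count[4] becomes 1
p_6 = 8: count[8] becomes 1
p_7 = 9: count[9] becomes 1
p_8 = 12: count[12] becomes 2
p_9 = 7: count[7] becomes 2
p_10 = 9: count[9] becomes 2
Degrees (1 + count): deg[1]=1+0=1, deg[2]=1+1=2, deg[3]=1+0=1, deg[4]=1+1=2, deg[5]=1+0=1, deg[6]=1+1=2, deg[7]=1+2=3, deg[8]=1+1=2, deg[9]=1+2=3, deg[10]=1+0=1, deg[11]=1+0=1, deg[12]=1+2=3

Answer: 1 2 1 2 1 2 3 2 3 1 1 3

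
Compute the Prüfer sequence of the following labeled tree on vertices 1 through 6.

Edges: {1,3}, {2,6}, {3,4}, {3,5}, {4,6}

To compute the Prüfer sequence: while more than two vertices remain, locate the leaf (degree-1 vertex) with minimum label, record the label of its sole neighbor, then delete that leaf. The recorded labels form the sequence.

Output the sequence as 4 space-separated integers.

Answer: 3 6 3 4

Derivation:
Step 1: leaves = {1,2,5}. Remove smallest leaf 1, emit neighbor 3.
Step 2: leaves = {2,5}. Remove smallest leaf 2, emit neighbor 6.
Step 3: leaves = {5,6}. Remove smallest leaf 5, emit neighbor 3.
Step 4: leaves = {3,6}. Remove smallest leaf 3, emit neighbor 4.
Done: 2 vertices remain (4, 6). Sequence = [3 6 3 4]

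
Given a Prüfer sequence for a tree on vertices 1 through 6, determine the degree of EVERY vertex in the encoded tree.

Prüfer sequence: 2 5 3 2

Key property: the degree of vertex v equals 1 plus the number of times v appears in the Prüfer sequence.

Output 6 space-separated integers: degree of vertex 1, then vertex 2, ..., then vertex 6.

p_1 = 2: count[2] becomes 1
p_2 = 5: count[5] becomes 1
p_3 = 3: count[3] becomes 1
p_4 = 2: count[2] becomes 2
Degrees (1 + count): deg[1]=1+0=1, deg[2]=1+2=3, deg[3]=1+1=2, deg[4]=1+0=1, deg[5]=1+1=2, deg[6]=1+0=1

Answer: 1 3 2 1 2 1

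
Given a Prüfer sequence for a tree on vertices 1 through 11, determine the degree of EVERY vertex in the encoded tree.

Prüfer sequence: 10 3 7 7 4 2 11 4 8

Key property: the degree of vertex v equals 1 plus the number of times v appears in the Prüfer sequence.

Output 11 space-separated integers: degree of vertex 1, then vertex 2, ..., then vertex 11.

p_1 = 10: count[10] becomes 1
p_2 = 3: count[3] becomes 1
p_3 = 7: count[7] becomes 1
p_4 = 7: count[7] becomes 2
p_5 = 4: count[4] becomes 1
p_6 = 2: count[2] becomes 1
p_7 = 11: count[11] becomes 1
p_8 = 4: count[4] becomes 2
p_9 = 8: count[8] becomes 1
Degrees (1 + count): deg[1]=1+0=1, deg[2]=1+1=2, deg[3]=1+1=2, deg[4]=1+2=3, deg[5]=1+0=1, deg[6]=1+0=1, deg[7]=1+2=3, deg[8]=1+1=2, deg[9]=1+0=1, deg[10]=1+1=2, deg[11]=1+1=2

Answer: 1 2 2 3 1 1 3 2 1 2 2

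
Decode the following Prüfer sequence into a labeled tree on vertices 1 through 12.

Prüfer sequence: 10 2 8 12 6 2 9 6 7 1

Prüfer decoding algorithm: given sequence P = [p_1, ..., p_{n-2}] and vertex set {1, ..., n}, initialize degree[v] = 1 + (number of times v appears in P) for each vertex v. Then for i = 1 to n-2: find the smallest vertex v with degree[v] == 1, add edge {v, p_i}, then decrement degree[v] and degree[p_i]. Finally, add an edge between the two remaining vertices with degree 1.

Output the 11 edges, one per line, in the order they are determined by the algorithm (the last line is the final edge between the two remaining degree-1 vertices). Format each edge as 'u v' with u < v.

Initial degrees: {1:2, 2:3, 3:1, 4:1, 5:1, 6:3, 7:2, 8:2, 9:2, 10:2, 11:1, 12:2}
Step 1: smallest deg-1 vertex = 3, p_1 = 10. Add edge {3,10}. Now deg[3]=0, deg[10]=1.
Step 2: smallest deg-1 vertex = 4, p_2 = 2. Add edge {2,4}. Now deg[4]=0, deg[2]=2.
Step 3: smallest deg-1 vertex = 5, p_3 = 8. Add edge {5,8}. Now deg[5]=0, deg[8]=1.
Step 4: smallest deg-1 vertex = 8, p_4 = 12. Add edge {8,12}. Now deg[8]=0, deg[12]=1.
Step 5: smallest deg-1 vertex = 10, p_5 = 6. Add edge {6,10}. Now deg[10]=0, deg[6]=2.
Step 6: smallest deg-1 vertex = 11, p_6 = 2. Add edge {2,11}. Now deg[11]=0, deg[2]=1.
Step 7: smallest deg-1 vertex = 2, p_7 = 9. Add edge {2,9}. Now deg[2]=0, deg[9]=1.
Step 8: smallest deg-1 vertex = 9, p_8 = 6. Add edge {6,9}. Now deg[9]=0, deg[6]=1.
Step 9: smallest deg-1 vertex = 6, p_9 = 7. Add edge {6,7}. Now deg[6]=0, deg[7]=1.
Step 10: smallest deg-1 vertex = 7, p_10 = 1. Add edge {1,7}. Now deg[7]=0, deg[1]=1.
Final: two remaining deg-1 vertices are 1, 12. Add edge {1,12}.

Answer: 3 10
2 4
5 8
8 12
6 10
2 11
2 9
6 9
6 7
1 7
1 12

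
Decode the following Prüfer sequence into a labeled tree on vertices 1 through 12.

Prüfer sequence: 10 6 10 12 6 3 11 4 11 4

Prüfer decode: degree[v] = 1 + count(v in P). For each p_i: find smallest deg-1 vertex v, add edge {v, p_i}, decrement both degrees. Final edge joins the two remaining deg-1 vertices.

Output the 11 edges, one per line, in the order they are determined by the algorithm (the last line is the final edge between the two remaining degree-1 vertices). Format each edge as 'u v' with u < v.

Answer: 1 10
2 6
5 10
7 12
6 8
3 6
3 11
4 9
10 11
4 11
4 12

Derivation:
Initial degrees: {1:1, 2:1, 3:2, 4:3, 5:1, 6:3, 7:1, 8:1, 9:1, 10:3, 11:3, 12:2}
Step 1: smallest deg-1 vertex = 1, p_1 = 10. Add edge {1,10}. Now deg[1]=0, deg[10]=2.
Step 2: smallest deg-1 vertex = 2, p_2 = 6. Add edge {2,6}. Now deg[2]=0, deg[6]=2.
Step 3: smallest deg-1 vertex = 5, p_3 = 10. Add edge {5,10}. Now deg[5]=0, deg[10]=1.
Step 4: smallest deg-1 vertex = 7, p_4 = 12. Add edge {7,12}. Now deg[7]=0, deg[12]=1.
Step 5: smallest deg-1 vertex = 8, p_5 = 6. Add edge {6,8}. Now deg[8]=0, deg[6]=1.
Step 6: smallest deg-1 vertex = 6, p_6 = 3. Add edge {3,6}. Now deg[6]=0, deg[3]=1.
Step 7: smallest deg-1 vertex = 3, p_7 = 11. Add edge {3,11}. Now deg[3]=0, deg[11]=2.
Step 8: smallest deg-1 vertex = 9, p_8 = 4. Add edge {4,9}. Now deg[9]=0, deg[4]=2.
Step 9: smallest deg-1 vertex = 10, p_9 = 11. Add edge {10,11}. Now deg[10]=0, deg[11]=1.
Step 10: smallest deg-1 vertex = 11, p_10 = 4. Add edge {4,11}. Now deg[11]=0, deg[4]=1.
Final: two remaining deg-1 vertices are 4, 12. Add edge {4,12}.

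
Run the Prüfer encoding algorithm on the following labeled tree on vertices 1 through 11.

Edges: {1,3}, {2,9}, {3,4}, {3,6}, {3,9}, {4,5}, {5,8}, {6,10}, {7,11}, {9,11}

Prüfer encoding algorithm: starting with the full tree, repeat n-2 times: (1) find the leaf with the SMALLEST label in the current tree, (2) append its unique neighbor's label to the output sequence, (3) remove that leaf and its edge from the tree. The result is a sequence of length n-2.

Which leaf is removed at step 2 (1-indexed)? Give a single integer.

Answer: 2

Derivation:
Step 1: current leaves = {1,2,7,8,10}. Remove leaf 1 (neighbor: 3).
Step 2: current leaves = {2,7,8,10}. Remove leaf 2 (neighbor: 9).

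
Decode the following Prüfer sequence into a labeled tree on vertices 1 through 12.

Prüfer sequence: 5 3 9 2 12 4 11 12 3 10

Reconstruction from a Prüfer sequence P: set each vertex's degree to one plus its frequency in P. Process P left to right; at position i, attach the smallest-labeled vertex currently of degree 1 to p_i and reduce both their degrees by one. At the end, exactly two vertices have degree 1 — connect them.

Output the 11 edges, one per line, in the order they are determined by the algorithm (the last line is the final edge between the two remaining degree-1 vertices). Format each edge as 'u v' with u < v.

Initial degrees: {1:1, 2:2, 3:3, 4:2, 5:2, 6:1, 7:1, 8:1, 9:2, 10:2, 11:2, 12:3}
Step 1: smallest deg-1 vertex = 1, p_1 = 5. Add edge {1,5}. Now deg[1]=0, deg[5]=1.
Step 2: smallest deg-1 vertex = 5, p_2 = 3. Add edge {3,5}. Now deg[5]=0, deg[3]=2.
Step 3: smallest deg-1 vertex = 6, p_3 = 9. Add edge {6,9}. Now deg[6]=0, deg[9]=1.
Step 4: smallest deg-1 vertex = 7, p_4 = 2. Add edge {2,7}. Now deg[7]=0, deg[2]=1.
Step 5: smallest deg-1 vertex = 2, p_5 = 12. Add edge {2,12}. Now deg[2]=0, deg[12]=2.
Step 6: smallest deg-1 vertex = 8, p_6 = 4. Add edge {4,8}. Now deg[8]=0, deg[4]=1.
Step 7: smallest deg-1 vertex = 4, p_7 = 11. Add edge {4,11}. Now deg[4]=0, deg[11]=1.
Step 8: smallest deg-1 vertex = 9, p_8 = 12. Add edge {9,12}. Now deg[9]=0, deg[12]=1.
Step 9: smallest deg-1 vertex = 11, p_9 = 3. Add edge {3,11}. Now deg[11]=0, deg[3]=1.
Step 10: smallest deg-1 vertex = 3, p_10 = 10. Add edge {3,10}. Now deg[3]=0, deg[10]=1.
Final: two remaining deg-1 vertices are 10, 12. Add edge {10,12}.

Answer: 1 5
3 5
6 9
2 7
2 12
4 8
4 11
9 12
3 11
3 10
10 12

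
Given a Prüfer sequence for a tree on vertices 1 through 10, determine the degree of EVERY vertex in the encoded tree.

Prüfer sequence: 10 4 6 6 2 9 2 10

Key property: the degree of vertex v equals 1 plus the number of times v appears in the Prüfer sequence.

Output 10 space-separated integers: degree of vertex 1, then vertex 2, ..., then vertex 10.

p_1 = 10: count[10] becomes 1
p_2 = 4: count[4] becomes 1
p_3 = 6: count[6] becomes 1
p_4 = 6: count[6] becomes 2
p_5 = 2: count[2] becomes 1
p_6 = 9: count[9] becomes 1
p_7 = 2: count[2] becomes 2
p_8 = 10: count[10] becomes 2
Degrees (1 + count): deg[1]=1+0=1, deg[2]=1+2=3, deg[3]=1+0=1, deg[4]=1+1=2, deg[5]=1+0=1, deg[6]=1+2=3, deg[7]=1+0=1, deg[8]=1+0=1, deg[9]=1+1=2, deg[10]=1+2=3

Answer: 1 3 1 2 1 3 1 1 2 3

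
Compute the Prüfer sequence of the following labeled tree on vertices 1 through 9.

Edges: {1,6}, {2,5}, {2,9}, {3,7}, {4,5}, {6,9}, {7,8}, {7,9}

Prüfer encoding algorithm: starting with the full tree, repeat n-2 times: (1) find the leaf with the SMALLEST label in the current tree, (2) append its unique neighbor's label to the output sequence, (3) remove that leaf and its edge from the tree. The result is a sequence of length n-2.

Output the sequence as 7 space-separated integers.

Answer: 6 7 5 2 9 9 7

Derivation:
Step 1: leaves = {1,3,4,8}. Remove smallest leaf 1, emit neighbor 6.
Step 2: leaves = {3,4,6,8}. Remove smallest leaf 3, emit neighbor 7.
Step 3: leaves = {4,6,8}. Remove smallest leaf 4, emit neighbor 5.
Step 4: leaves = {5,6,8}. Remove smallest leaf 5, emit neighbor 2.
Step 5: leaves = {2,6,8}. Remove smallest leaf 2, emit neighbor 9.
Step 6: leaves = {6,8}. Remove smallest leaf 6, emit neighbor 9.
Step 7: leaves = {8,9}. Remove smallest leaf 8, emit neighbor 7.
Done: 2 vertices remain (7, 9). Sequence = [6 7 5 2 9 9 7]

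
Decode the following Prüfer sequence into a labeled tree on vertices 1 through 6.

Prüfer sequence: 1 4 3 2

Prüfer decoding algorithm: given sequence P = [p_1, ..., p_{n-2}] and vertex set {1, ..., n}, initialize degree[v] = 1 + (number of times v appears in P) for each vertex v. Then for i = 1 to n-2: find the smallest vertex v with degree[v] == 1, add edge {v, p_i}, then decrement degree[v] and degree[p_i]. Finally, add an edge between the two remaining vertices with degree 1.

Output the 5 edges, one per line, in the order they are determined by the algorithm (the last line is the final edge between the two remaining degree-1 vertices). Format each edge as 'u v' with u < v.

Answer: 1 5
1 4
3 4
2 3
2 6

Derivation:
Initial degrees: {1:2, 2:2, 3:2, 4:2, 5:1, 6:1}
Step 1: smallest deg-1 vertex = 5, p_1 = 1. Add edge {1,5}. Now deg[5]=0, deg[1]=1.
Step 2: smallest deg-1 vertex = 1, p_2 = 4. Add edge {1,4}. Now deg[1]=0, deg[4]=1.
Step 3: smallest deg-1 vertex = 4, p_3 = 3. Add edge {3,4}. Now deg[4]=0, deg[3]=1.
Step 4: smallest deg-1 vertex = 3, p_4 = 2. Add edge {2,3}. Now deg[3]=0, deg[2]=1.
Final: two remaining deg-1 vertices are 2, 6. Add edge {2,6}.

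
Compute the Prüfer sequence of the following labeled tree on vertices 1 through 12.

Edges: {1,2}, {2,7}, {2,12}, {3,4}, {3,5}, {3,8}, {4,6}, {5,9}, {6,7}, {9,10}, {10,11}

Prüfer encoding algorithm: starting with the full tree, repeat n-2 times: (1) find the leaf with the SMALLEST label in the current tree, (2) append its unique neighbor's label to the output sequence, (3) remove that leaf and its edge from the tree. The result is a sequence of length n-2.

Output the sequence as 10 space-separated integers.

Step 1: leaves = {1,8,11,12}. Remove smallest leaf 1, emit neighbor 2.
Step 2: leaves = {8,11,12}. Remove smallest leaf 8, emit neighbor 3.
Step 3: leaves = {11,12}. Remove smallest leaf 11, emit neighbor 10.
Step 4: leaves = {10,12}. Remove smallest leaf 10, emit neighbor 9.
Step 5: leaves = {9,12}. Remove smallest leaf 9, emit neighbor 5.
Step 6: leaves = {5,12}. Remove smallest leaf 5, emit neighbor 3.
Step 7: leaves = {3,12}. Remove smallest leaf 3, emit neighbor 4.
Step 8: leaves = {4,12}. Remove smallest leaf 4, emit neighbor 6.
Step 9: leaves = {6,12}. Remove smallest leaf 6, emit neighbor 7.
Step 10: leaves = {7,12}. Remove smallest leaf 7, emit neighbor 2.
Done: 2 vertices remain (2, 12). Sequence = [2 3 10 9 5 3 4 6 7 2]

Answer: 2 3 10 9 5 3 4 6 7 2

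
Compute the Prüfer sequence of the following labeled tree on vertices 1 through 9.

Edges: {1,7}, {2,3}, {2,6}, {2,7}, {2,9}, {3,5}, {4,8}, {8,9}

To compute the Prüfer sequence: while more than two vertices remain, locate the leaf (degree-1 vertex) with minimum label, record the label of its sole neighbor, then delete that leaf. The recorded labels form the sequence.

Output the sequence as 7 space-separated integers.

Step 1: leaves = {1,4,5,6}. Remove smallest leaf 1, emit neighbor 7.
Step 2: leaves = {4,5,6,7}. Remove smallest leaf 4, emit neighbor 8.
Step 3: leaves = {5,6,7,8}. Remove smallest leaf 5, emit neighbor 3.
Step 4: leaves = {3,6,7,8}. Remove smallest leaf 3, emit neighbor 2.
Step 5: leaves = {6,7,8}. Remove smallest leaf 6, emit neighbor 2.
Step 6: leaves = {7,8}. Remove smallest leaf 7, emit neighbor 2.
Step 7: leaves = {2,8}. Remove smallest leaf 2, emit neighbor 9.
Done: 2 vertices remain (8, 9). Sequence = [7 8 3 2 2 2 9]

Answer: 7 8 3 2 2 2 9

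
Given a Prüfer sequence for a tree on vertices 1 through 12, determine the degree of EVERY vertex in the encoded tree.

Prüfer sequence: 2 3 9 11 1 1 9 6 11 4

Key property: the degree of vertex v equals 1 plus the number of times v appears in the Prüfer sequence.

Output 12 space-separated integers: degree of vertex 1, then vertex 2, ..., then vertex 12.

p_1 = 2: count[2] becomes 1
p_2 = 3: count[3] becomes 1
p_3 = 9: count[9] becomes 1
p_4 = 11: count[11] becomes 1
p_5 = 1: count[1] becomes 1
p_6 = 1: count[1] becomes 2
p_7 = 9: count[9] becomes 2
p_8 = 6: count[6] becomes 1
p_9 = 11: count[11] becomes 2
p_10 = 4: count[4] becomes 1
Degrees (1 + count): deg[1]=1+2=3, deg[2]=1+1=2, deg[3]=1+1=2, deg[4]=1+1=2, deg[5]=1+0=1, deg[6]=1+1=2, deg[7]=1+0=1, deg[8]=1+0=1, deg[9]=1+2=3, deg[10]=1+0=1, deg[11]=1+2=3, deg[12]=1+0=1

Answer: 3 2 2 2 1 2 1 1 3 1 3 1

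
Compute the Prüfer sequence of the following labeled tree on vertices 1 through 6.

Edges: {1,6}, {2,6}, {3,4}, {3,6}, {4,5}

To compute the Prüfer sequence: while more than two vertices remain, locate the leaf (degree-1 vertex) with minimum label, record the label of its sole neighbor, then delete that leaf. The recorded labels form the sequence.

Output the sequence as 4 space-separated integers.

Step 1: leaves = {1,2,5}. Remove smallest leaf 1, emit neighbor 6.
Step 2: leaves = {2,5}. Remove smallest leaf 2, emit neighbor 6.
Step 3: leaves = {5,6}. Remove smallest leaf 5, emit neighbor 4.
Step 4: leaves = {4,6}. Remove smallest leaf 4, emit neighbor 3.
Done: 2 vertices remain (3, 6). Sequence = [6 6 4 3]

Answer: 6 6 4 3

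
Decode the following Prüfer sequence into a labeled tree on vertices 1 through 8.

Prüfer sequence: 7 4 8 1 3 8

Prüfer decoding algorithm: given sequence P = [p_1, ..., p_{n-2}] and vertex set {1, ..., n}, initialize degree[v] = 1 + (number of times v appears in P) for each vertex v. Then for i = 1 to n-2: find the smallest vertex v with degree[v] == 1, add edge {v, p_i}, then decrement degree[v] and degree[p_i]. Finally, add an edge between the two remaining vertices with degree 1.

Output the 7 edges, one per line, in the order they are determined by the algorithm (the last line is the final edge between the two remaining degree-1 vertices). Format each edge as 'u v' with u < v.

Answer: 2 7
4 5
4 8
1 6
1 3
3 8
7 8

Derivation:
Initial degrees: {1:2, 2:1, 3:2, 4:2, 5:1, 6:1, 7:2, 8:3}
Step 1: smallest deg-1 vertex = 2, p_1 = 7. Add edge {2,7}. Now deg[2]=0, deg[7]=1.
Step 2: smallest deg-1 vertex = 5, p_2 = 4. Add edge {4,5}. Now deg[5]=0, deg[4]=1.
Step 3: smallest deg-1 vertex = 4, p_3 = 8. Add edge {4,8}. Now deg[4]=0, deg[8]=2.
Step 4: smallest deg-1 vertex = 6, p_4 = 1. Add edge {1,6}. Now deg[6]=0, deg[1]=1.
Step 5: smallest deg-1 vertex = 1, p_5 = 3. Add edge {1,3}. Now deg[1]=0, deg[3]=1.
Step 6: smallest deg-1 vertex = 3, p_6 = 8. Add edge {3,8}. Now deg[3]=0, deg[8]=1.
Final: two remaining deg-1 vertices are 7, 8. Add edge {7,8}.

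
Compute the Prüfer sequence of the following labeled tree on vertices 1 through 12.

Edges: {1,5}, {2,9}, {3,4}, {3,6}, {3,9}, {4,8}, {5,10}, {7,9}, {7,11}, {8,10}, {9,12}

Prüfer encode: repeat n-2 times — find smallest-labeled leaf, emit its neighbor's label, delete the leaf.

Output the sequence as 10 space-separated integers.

Answer: 5 9 10 3 8 4 3 9 7 9

Derivation:
Step 1: leaves = {1,2,6,11,12}. Remove smallest leaf 1, emit neighbor 5.
Step 2: leaves = {2,5,6,11,12}. Remove smallest leaf 2, emit neighbor 9.
Step 3: leaves = {5,6,11,12}. Remove smallest leaf 5, emit neighbor 10.
Step 4: leaves = {6,10,11,12}. Remove smallest leaf 6, emit neighbor 3.
Step 5: leaves = {10,11,12}. Remove smallest leaf 10, emit neighbor 8.
Step 6: leaves = {8,11,12}. Remove smallest leaf 8, emit neighbor 4.
Step 7: leaves = {4,11,12}. Remove smallest leaf 4, emit neighbor 3.
Step 8: leaves = {3,11,12}. Remove smallest leaf 3, emit neighbor 9.
Step 9: leaves = {11,12}. Remove smallest leaf 11, emit neighbor 7.
Step 10: leaves = {7,12}. Remove smallest leaf 7, emit neighbor 9.
Done: 2 vertices remain (9, 12). Sequence = [5 9 10 3 8 4 3 9 7 9]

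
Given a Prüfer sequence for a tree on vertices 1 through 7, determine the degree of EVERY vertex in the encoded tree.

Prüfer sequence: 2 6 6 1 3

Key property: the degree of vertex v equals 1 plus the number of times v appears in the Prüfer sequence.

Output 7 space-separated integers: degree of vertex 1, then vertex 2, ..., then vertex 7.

p_1 = 2: count[2] becomes 1
p_2 = 6: count[6] becomes 1
p_3 = 6: count[6] becomes 2
p_4 = 1: count[1] becomes 1
p_5 = 3: count[3] becomes 1
Degrees (1 + count): deg[1]=1+1=2, deg[2]=1+1=2, deg[3]=1+1=2, deg[4]=1+0=1, deg[5]=1+0=1, deg[6]=1+2=3, deg[7]=1+0=1

Answer: 2 2 2 1 1 3 1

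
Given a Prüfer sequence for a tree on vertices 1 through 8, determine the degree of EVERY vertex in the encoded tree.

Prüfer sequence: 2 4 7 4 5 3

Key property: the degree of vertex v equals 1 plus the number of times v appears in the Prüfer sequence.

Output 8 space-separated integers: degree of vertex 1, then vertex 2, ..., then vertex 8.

Answer: 1 2 2 3 2 1 2 1

Derivation:
p_1 = 2: count[2] becomes 1
p_2 = 4: count[4] becomes 1
p_3 = 7: count[7] becomes 1
p_4 = 4: count[4] becomes 2
p_5 = 5: count[5] becomes 1
p_6 = 3: count[3] becomes 1
Degrees (1 + count): deg[1]=1+0=1, deg[2]=1+1=2, deg[3]=1+1=2, deg[4]=1+2=3, deg[5]=1+1=2, deg[6]=1+0=1, deg[7]=1+1=2, deg[8]=1+0=1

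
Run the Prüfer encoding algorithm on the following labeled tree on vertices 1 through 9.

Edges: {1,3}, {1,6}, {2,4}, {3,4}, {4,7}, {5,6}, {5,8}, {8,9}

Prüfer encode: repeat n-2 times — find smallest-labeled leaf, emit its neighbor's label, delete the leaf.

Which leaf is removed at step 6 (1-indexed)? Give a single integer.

Step 1: current leaves = {2,7,9}. Remove leaf 2 (neighbor: 4).
Step 2: current leaves = {7,9}. Remove leaf 7 (neighbor: 4).
Step 3: current leaves = {4,9}. Remove leaf 4 (neighbor: 3).
Step 4: current leaves = {3,9}. Remove leaf 3 (neighbor: 1).
Step 5: current leaves = {1,9}. Remove leaf 1 (neighbor: 6).
Step 6: current leaves = {6,9}. Remove leaf 6 (neighbor: 5).

Answer: 6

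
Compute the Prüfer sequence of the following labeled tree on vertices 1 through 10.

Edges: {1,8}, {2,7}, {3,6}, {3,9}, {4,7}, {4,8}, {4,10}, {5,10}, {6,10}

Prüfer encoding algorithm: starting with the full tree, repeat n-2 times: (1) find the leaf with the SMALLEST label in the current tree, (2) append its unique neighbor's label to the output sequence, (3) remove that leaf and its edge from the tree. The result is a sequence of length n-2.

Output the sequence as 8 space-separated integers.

Step 1: leaves = {1,2,5,9}. Remove smallest leaf 1, emit neighbor 8.
Step 2: leaves = {2,5,8,9}. Remove smallest leaf 2, emit neighbor 7.
Step 3: leaves = {5,7,8,9}. Remove smallest leaf 5, emit neighbor 10.
Step 4: leaves = {7,8,9}. Remove smallest leaf 7, emit neighbor 4.
Step 5: leaves = {8,9}. Remove smallest leaf 8, emit neighbor 4.
Step 6: leaves = {4,9}. Remove smallest leaf 4, emit neighbor 10.
Step 7: leaves = {9,10}. Remove smallest leaf 9, emit neighbor 3.
Step 8: leaves = {3,10}. Remove smallest leaf 3, emit neighbor 6.
Done: 2 vertices remain (6, 10). Sequence = [8 7 10 4 4 10 3 6]

Answer: 8 7 10 4 4 10 3 6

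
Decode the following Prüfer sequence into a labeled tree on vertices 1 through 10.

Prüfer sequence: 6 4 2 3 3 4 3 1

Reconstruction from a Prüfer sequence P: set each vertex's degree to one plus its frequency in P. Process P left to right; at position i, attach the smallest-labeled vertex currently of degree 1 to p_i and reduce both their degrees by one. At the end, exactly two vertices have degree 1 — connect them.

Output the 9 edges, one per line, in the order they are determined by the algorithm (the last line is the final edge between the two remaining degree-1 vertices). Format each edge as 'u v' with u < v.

Answer: 5 6
4 6
2 7
2 3
3 8
4 9
3 4
1 3
1 10

Derivation:
Initial degrees: {1:2, 2:2, 3:4, 4:3, 5:1, 6:2, 7:1, 8:1, 9:1, 10:1}
Step 1: smallest deg-1 vertex = 5, p_1 = 6. Add edge {5,6}. Now deg[5]=0, deg[6]=1.
Step 2: smallest deg-1 vertex = 6, p_2 = 4. Add edge {4,6}. Now deg[6]=0, deg[4]=2.
Step 3: smallest deg-1 vertex = 7, p_3 = 2. Add edge {2,7}. Now deg[7]=0, deg[2]=1.
Step 4: smallest deg-1 vertex = 2, p_4 = 3. Add edge {2,3}. Now deg[2]=0, deg[3]=3.
Step 5: smallest deg-1 vertex = 8, p_5 = 3. Add edge {3,8}. Now deg[8]=0, deg[3]=2.
Step 6: smallest deg-1 vertex = 9, p_6 = 4. Add edge {4,9}. Now deg[9]=0, deg[4]=1.
Step 7: smallest deg-1 vertex = 4, p_7 = 3. Add edge {3,4}. Now deg[4]=0, deg[3]=1.
Step 8: smallest deg-1 vertex = 3, p_8 = 1. Add edge {1,3}. Now deg[3]=0, deg[1]=1.
Final: two remaining deg-1 vertices are 1, 10. Add edge {1,10}.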